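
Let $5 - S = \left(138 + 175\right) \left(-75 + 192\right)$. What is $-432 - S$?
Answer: $36184$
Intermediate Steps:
$S = -36616$ ($S = 5 - \left(138 + 175\right) \left(-75 + 192\right) = 5 - 313 \cdot 117 = 5 - 36621 = -36616$)
$-432 - S = -432 - -36616 = -432 + 36616 = 36184$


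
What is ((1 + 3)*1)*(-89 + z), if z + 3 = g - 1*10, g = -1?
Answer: -412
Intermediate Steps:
z = -14 (z = -3 + (-1 - 1*10) = -3 + (-1 - 10) = -3 - 11 = -14)
((1 + 3)*1)*(-89 + z) = ((1 + 3)*1)*(-89 - 14) = (4*1)*(-103) = 4*(-103) = -412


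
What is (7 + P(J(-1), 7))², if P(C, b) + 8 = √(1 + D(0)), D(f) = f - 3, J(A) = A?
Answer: (-1 + I*√2)² ≈ -1.0 - 2.8284*I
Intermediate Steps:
D(f) = -3 + f
P(C, b) = -8 + I*√2 (P(C, b) = -8 + √(1 + (-3 + 0)) = -8 + √(1 - 3) = -8 + √(-2) = -8 + I*√2)
(7 + P(J(-1), 7))² = (7 + (-8 + I*√2))² = (-1 + I*√2)²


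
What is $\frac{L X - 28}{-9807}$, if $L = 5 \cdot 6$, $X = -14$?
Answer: $\frac{64}{1401} \approx 0.045682$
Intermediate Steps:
$L = 30$
$\frac{L X - 28}{-9807} = \frac{30 \left(-14\right) - 28}{-9807} = \left(-420 - 28\right) \left(- \frac{1}{9807}\right) = \left(-448\right) \left(- \frac{1}{9807}\right) = \frac{64}{1401}$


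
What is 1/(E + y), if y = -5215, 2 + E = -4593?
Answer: -1/9810 ≈ -0.00010194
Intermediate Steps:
E = -4595 (E = -2 - 4593 = -4595)
1/(E + y) = 1/(-4595 - 5215) = 1/(-9810) = -1/9810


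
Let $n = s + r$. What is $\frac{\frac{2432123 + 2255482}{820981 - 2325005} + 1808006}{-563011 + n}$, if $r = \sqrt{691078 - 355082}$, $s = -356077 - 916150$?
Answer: $- \frac{2495262745222228641}{2532850249025463776} - \frac{2719279728539 \sqrt{83999}}{2532850249025463776} \approx -0.98547$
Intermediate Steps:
$s = -1272227$
$r = 2 \sqrt{83999}$ ($r = \sqrt{335996} = 2 \sqrt{83999} \approx 579.65$)
$n = -1272227 + 2 \sqrt{83999} \approx -1.2716 \cdot 10^{6}$
$\frac{\frac{2432123 + 2255482}{820981 - 2325005} + 1808006}{-563011 + n} = \frac{\frac{2432123 + 2255482}{820981 - 2325005} + 1808006}{-563011 - \left(1272227 - 2 \sqrt{83999}\right)} = \frac{\frac{4687605}{-1504024} + 1808006}{-1835238 + 2 \sqrt{83999}} = \frac{4687605 \left(- \frac{1}{1504024}\right) + 1808006}{-1835238 + 2 \sqrt{83999}} = \frac{- \frac{4687605}{1504024} + 1808006}{-1835238 + 2 \sqrt{83999}} = \frac{2719279728539}{1504024 \left(-1835238 + 2 \sqrt{83999}\right)}$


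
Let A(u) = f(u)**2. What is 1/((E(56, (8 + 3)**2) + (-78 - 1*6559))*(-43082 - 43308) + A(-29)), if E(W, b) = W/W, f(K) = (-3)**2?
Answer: 1/573284121 ≈ 1.7443e-9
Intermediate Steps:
f(K) = 9
E(W, b) = 1
A(u) = 81 (A(u) = 9**2 = 81)
1/((E(56, (8 + 3)**2) + (-78 - 1*6559))*(-43082 - 43308) + A(-29)) = 1/((1 + (-78 - 1*6559))*(-43082 - 43308) + 81) = 1/((1 + (-78 - 6559))*(-86390) + 81) = 1/((1 - 6637)*(-86390) + 81) = 1/(-6636*(-86390) + 81) = 1/(573284040 + 81) = 1/573284121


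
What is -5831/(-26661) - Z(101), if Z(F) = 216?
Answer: -5752945/26661 ≈ -215.78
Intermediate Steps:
-5831/(-26661) - Z(101) = -5831/(-26661) - 1*216 = -5831*(-1/26661) - 216 = 5831/26661 - 216 = -5752945/26661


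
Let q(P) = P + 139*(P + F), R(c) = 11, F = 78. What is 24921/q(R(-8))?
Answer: 24921/12382 ≈ 2.0127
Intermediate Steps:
q(P) = 10842 + 140*P (q(P) = P + 139*(P + 78) = P + 139*(78 + P) = P + (10842 + 139*P) = 10842 + 140*P)
24921/q(R(-8)) = 24921/(10842 + 140*11) = 24921/(10842 + 1540) = 24921/12382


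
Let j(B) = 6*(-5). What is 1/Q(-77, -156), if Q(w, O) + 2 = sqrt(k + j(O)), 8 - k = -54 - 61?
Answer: 2/89 + sqrt(93)/89 ≈ 0.13083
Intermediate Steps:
j(B) = -30
k = 123 (k = 8 - (-54 - 61) = 8 - 1*(-115) = 8 + 115 = 123)
Q(w, O) = -2 + sqrt(93) (Q(w, O) = -2 + sqrt(123 - 30) = -2 + sqrt(93))
1/Q(-77, -156) = 1/(-2 + sqrt(93))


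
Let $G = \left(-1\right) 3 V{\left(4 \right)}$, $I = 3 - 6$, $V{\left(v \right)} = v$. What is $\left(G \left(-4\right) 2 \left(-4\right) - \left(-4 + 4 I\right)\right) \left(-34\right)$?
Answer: $12512$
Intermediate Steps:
$I = -3$ ($I = 3 - 6 = -3$)
$G = -12$ ($G = \left(-1\right) 3 \cdot 4 = \left(-3\right) 4 = -12$)
$\left(G \left(-4\right) 2 \left(-4\right) - \left(-4 + 4 I\right)\right) \left(-34\right) = \left(\left(-12\right) \left(-4\right) 2 \left(-4\right) + \left(4 - -12\right)\right) \left(-34\right) = \left(48 \left(-8\right) + \left(4 + 12\right)\right) \left(-34\right) = \left(-384 + 16\right) \left(-34\right) = \left(-368\right) \left(-34\right) = 12512$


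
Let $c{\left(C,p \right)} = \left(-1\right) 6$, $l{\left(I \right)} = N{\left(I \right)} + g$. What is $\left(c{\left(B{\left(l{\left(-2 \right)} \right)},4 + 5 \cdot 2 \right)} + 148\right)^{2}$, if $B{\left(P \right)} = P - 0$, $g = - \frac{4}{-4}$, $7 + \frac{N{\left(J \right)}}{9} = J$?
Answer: $20164$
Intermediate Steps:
$N{\left(J \right)} = -63 + 9 J$
$g = 1$ ($g = \left(-4\right) \left(- \frac{1}{4}\right) = 1$)
$l{\left(I \right)} = -62 + 9 I$ ($l{\left(I \right)} = \left(-63 + 9 I\right) + 1 = -62 + 9 I$)
$B{\left(P \right)} = P$ ($B{\left(P \right)} = P + 0 = P$)
$c{\left(C,p \right)} = -6$
$\left(c{\left(B{\left(l{\left(-2 \right)} \right)},4 + 5 \cdot 2 \right)} + 148\right)^{2} = \left(-6 + 148\right)^{2} = 142^{2} = 20164$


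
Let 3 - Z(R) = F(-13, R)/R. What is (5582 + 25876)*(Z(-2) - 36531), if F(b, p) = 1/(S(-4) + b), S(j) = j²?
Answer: -1149092581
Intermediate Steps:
F(b, p) = 1/(16 + b) (F(b, p) = 1/((-4)² + b) = 1/(16 + b))
Z(R) = 3 - 1/(3*R) (Z(R) = 3 - 1/((16 - 13)*R) = 3 - 1/(3*R))
(5582 + 25876)*(Z(-2) - 36531) = (5582 + 25876)*((3 - ⅓/(-2)) - 36531) = 31458*((3 - ⅓*(-½)) - 36531) = 31458*((3 + ⅙) - 36531) = 31458*(19/6 - 36531) = 31458*(-219167/6) = -1149092581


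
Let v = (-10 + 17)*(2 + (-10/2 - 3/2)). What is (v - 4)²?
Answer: 5041/4 ≈ 1260.3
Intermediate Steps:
v = -63/2 (v = 7*(2 + (-10*½ - 3*½)) = 7*(2 + (-5 - 3/2)) = 7*(2 - 13/2) = 7*(-9/2) = -63/2 ≈ -31.500)
(v - 4)² = (-63/2 - 4)² = (-71/2)² = 5041/4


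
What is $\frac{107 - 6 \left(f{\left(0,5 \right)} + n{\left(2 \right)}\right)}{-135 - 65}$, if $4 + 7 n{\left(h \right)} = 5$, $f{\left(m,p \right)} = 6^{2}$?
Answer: $\frac{769}{1400} \approx 0.54929$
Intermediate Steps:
$f{\left(m,p \right)} = 36$
$n{\left(h \right)} = \frac{1}{7}$ ($n{\left(h \right)} = - \frac{4}{7} + \frac{1}{7} \cdot 5 = - \frac{4}{7} + \frac{5}{7} = \frac{1}{7}$)
$\frac{107 - 6 \left(f{\left(0,5 \right)} + n{\left(2 \right)}\right)}{-135 - 65} = \frac{107 - 6 \left(36 + \frac{1}{7}\right)}{-135 - 65} = \frac{107 - \frac{1518}{7}}{-200} = - \frac{107 - \frac{1518}{7}}{200} = \left(- \frac{1}{200}\right) \left(- \frac{769}{7}\right) = \frac{769}{1400}$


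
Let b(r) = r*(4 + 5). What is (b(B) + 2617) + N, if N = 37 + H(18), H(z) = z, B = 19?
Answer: 2843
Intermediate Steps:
b(r) = 9*r (b(r) = r*9 = 9*r)
N = 55 (N = 37 + 18 = 55)
(b(B) + 2617) + N = (9*19 + 2617) + 55 = (171 + 2617) + 55 = 2788 + 55 = 2843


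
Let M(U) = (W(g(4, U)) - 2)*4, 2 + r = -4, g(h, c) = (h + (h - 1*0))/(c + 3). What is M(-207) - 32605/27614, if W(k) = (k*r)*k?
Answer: -220682887/23941338 ≈ -9.2177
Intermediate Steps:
g(h, c) = 2*h/(3 + c) (g(h, c) = (h + (h + 0))/(3 + c) = (h + h)/(3 + c) = (2*h)/(3 + c) = 2*h/(3 + c))
r = -6 (r = -2 - 4 = -6)
W(k) = -6*k² (W(k) = (k*(-6))*k = (-6*k)*k = -6*k²)
M(U) = -8 - 1536/(3 + U)² (M(U) = (-6*64/(3 + U)² - 2)*4 = (-384/(3 + U)² - 2)*4 = (-2 - 384/(3 + U)²)*4 = -8 - 1536/(3 + U)²)
M(-207) - 32605/27614 = (-8 - 1536/(3 - 207)²) - 32605/27614 = (-8 - 1536/(-204)²) - 32605*1/27614 = (-8 - 1536*1/41616) - 32605/27614 = (-8 - 32/867) - 32605/27614 = -6968/867 - 32605/27614 = -220682887/23941338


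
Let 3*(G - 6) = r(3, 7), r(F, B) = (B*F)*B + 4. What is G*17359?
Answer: 2933671/3 ≈ 9.7789e+5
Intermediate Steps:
r(F, B) = 4 + F*B² (r(F, B) = F*B² + 4 = 4 + F*B²)
G = 169/3 (G = 6 + (4 + 3*7²)/3 = 6 + (4 + 3*49)/3 = 6 + (4 + 147)/3 = 6 + (⅓)*151 = 6 + 151/3 = 169/3 ≈ 56.333)
G*17359 = (169/3)*17359 = 2933671/3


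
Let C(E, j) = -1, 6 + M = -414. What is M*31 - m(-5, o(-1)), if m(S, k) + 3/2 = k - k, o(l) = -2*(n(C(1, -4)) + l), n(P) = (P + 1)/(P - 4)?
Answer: -26037/2 ≈ -13019.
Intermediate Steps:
M = -420 (M = -6 - 414 = -420)
n(P) = (1 + P)/(-4 + P)
o(l) = -2*l (o(l) = -2*((1 - 1)/(-4 - 1) + l) = -2*(0/(-5) + l) = -2*(-⅕*0 + l) = -2*(0 + l) = -2*l)
m(S, k) = -3/2 (m(S, k) = -3/2 + (k - k) = -3/2 + 0 = -3/2)
M*31 - m(-5, o(-1)) = -420*31 - 1*(-3/2) = -13020 + 3/2 = -26037/2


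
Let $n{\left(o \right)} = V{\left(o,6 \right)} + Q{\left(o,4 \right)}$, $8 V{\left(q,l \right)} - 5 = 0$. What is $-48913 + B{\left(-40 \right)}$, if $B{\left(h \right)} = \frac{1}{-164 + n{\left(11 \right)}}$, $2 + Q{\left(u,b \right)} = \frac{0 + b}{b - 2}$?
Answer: $- \frac{63929299}{1307} \approx -48913.0$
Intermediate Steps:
$V{\left(q,l \right)} = \frac{5}{8}$ ($V{\left(q,l \right)} = \frac{5}{8} + \frac{1}{8} \cdot 0 = \frac{5}{8} + 0 = \frac{5}{8}$)
$Q{\left(u,b \right)} = -2 + \frac{b}{-2 + b}$ ($Q{\left(u,b \right)} = -2 + \frac{0 + b}{b - 2} = -2 + \frac{b}{-2 + b}$)
$n{\left(o \right)} = \frac{5}{8}$ ($n{\left(o \right)} = \frac{5}{8} + \frac{4 - 4}{-2 + 4} = \frac{5}{8} + \frac{4 - 4}{2} = \frac{5}{8} + \frac{1}{2} \cdot 0 = \frac{5}{8} + 0 = \frac{5}{8}$)
$B{\left(h \right)} = - \frac{8}{1307}$ ($B{\left(h \right)} = \frac{1}{-164 + \frac{5}{8}} = \frac{1}{- \frac{1307}{8}} = - \frac{8}{1307}$)
$-48913 + B{\left(-40 \right)} = -48913 - \frac{8}{1307} = - \frac{63929299}{1307}$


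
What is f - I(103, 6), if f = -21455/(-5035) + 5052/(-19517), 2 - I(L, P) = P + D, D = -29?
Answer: -412680392/19653619 ≈ -20.998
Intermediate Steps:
I(L, P) = 31 - P (I(L, P) = 2 - (P - 29) = 2 - (-29 + P) = 2 + (29 - P) = 31 - P)
f = 78660083/19653619 (f = -21455*(-1/5035) + 5052*(-1/19517) = 4291/1007 - 5052/19517 = 78660083/19653619 ≈ 4.0023)
f - I(103, 6) = 78660083/19653619 - (31 - 1*6) = 78660083/19653619 - (31 - 6) = 78660083/19653619 - 1*25 = 78660083/19653619 - 25 = -412680392/19653619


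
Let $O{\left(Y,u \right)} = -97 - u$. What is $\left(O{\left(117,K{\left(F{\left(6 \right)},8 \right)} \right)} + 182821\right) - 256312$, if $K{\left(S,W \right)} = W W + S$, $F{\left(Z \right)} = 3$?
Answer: $-73655$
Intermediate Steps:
$K{\left(S,W \right)} = S + W^{2}$ ($K{\left(S,W \right)} = W^{2} + S = S + W^{2}$)
$\left(O{\left(117,K{\left(F{\left(6 \right)},8 \right)} \right)} + 182821\right) - 256312 = \left(\left(-97 - \left(3 + 8^{2}\right)\right) + 182821\right) - 256312 = \left(\left(-97 - \left(3 + 64\right)\right) + 182821\right) - 256312 = \left(\left(-97 - 67\right) + 182821\right) - 256312 = \left(-164 + 182821\right) - 256312 = 182657 - 256312 = -73655$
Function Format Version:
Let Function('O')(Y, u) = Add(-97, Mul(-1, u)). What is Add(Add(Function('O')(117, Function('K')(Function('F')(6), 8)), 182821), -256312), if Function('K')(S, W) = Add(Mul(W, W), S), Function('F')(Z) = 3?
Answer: -73655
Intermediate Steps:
Function('K')(S, W) = Add(S, Pow(W, 2)) (Function('K')(S, W) = Add(Pow(W, 2), S) = Add(S, Pow(W, 2)))
Add(Add(Function('O')(117, Function('K')(Function('F')(6), 8)), 182821), -256312) = Add(Add(Add(-97, Mul(-1, Add(3, Pow(8, 2)))), 182821), -256312) = Add(Add(Add(-97, Mul(-1, Add(3, 64))), 182821), -256312) = Add(Add(Add(-97, Mul(-1, 67)), 182821), -256312) = Add(Add(Add(-97, -67), 182821), -256312) = Add(Add(-164, 182821), -256312) = Add(182657, -256312) = -73655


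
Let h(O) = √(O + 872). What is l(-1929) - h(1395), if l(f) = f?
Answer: -1929 - √2267 ≈ -1976.6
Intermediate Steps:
h(O) = √(872 + O)
l(-1929) - h(1395) = -1929 - √(872 + 1395) = -1929 - √2267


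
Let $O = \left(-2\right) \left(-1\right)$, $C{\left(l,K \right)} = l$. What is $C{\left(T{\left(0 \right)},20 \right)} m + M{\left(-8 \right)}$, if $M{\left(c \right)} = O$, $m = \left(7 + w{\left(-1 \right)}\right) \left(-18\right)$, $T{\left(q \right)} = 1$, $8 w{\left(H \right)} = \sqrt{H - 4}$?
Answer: $-124 - \frac{9 i \sqrt{5}}{4} \approx -124.0 - 5.0312 i$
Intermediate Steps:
$w{\left(H \right)} = \frac{\sqrt{-4 + H}}{8}$ ($w{\left(H \right)} = \frac{\sqrt{H - 4}}{8} = \frac{\sqrt{-4 + H}}{8}$)
$O = 2$
$m = -126 - \frac{9 i \sqrt{5}}{4}$ ($m = \left(7 + \frac{\sqrt{-4 - 1}}{8}\right) \left(-18\right) = \left(7 + \frac{\sqrt{-5}}{8}\right) \left(-18\right) = \left(7 + \frac{i \sqrt{5}}{8}\right) \left(-18\right) = -126 - \frac{9 i \sqrt{5}}{4} \approx -126.0 - 5.0312 i$)
$M{\left(c \right)} = 2$
$C{\left(T{\left(0 \right)},20 \right)} m + M{\left(-8 \right)} = 1 \left(-126 - \frac{9 i \sqrt{5}}{4}\right) + 2 = \left(-126 - \frac{9 i \sqrt{5}}{4}\right) + 2 = -124 - \frac{9 i \sqrt{5}}{4}$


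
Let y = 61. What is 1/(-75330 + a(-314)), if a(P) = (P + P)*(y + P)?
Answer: 1/83554 ≈ 1.1968e-5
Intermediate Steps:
a(P) = 2*P*(61 + P) (a(P) = (P + P)*(61 + P) = (2*P)*(61 + P) = 2*P*(61 + P))
1/(-75330 + a(-314)) = 1/(-75330 + 2*(-314)*(61 - 314)) = 1/(-75330 + 2*(-314)*(-253)) = 1/(-75330 + 158884) = 1/83554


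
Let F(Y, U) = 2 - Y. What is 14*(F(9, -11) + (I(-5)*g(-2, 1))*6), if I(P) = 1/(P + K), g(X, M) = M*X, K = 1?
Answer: -56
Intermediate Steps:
I(P) = 1/(1 + P) (I(P) = 1/(P + 1) = 1/(1 + P))
14*(F(9, -11) + (I(-5)*g(-2, 1))*6) = 14*((2 - 1*9) + ((1*(-2))/(1 - 5))*6) = 14*((2 - 9) + (-2/(-4))*6) = 14*(-7 - ¼*(-2)*6) = 14*(-7 + (½)*6) = 14*(-7 + 3) = 14*(-4) = -56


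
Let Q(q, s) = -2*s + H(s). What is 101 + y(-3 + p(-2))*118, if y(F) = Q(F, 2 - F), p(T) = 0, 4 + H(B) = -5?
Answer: -2141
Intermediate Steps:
H(B) = -9 (H(B) = -4 - 5 = -9)
Q(q, s) = -9 - 2*s (Q(q, s) = -2*s - 9 = -9 - 2*s)
y(F) = -13 + 2*F (y(F) = -9 - 2*(2 - F) = -9 + (-4 + 2*F) = -13 + 2*F)
101 + y(-3 + p(-2))*118 = 101 + (-13 + 2*(-3 + 0))*118 = 101 + (-13 + 2*(-3))*118 = 101 + (-13 - 6)*118 = 101 - 19*118 = 101 - 2242 = -2141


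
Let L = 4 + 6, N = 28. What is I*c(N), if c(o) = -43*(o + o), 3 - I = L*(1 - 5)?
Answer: -103544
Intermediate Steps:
L = 10
I = 43 (I = 3 - 10*(1 - 5) = 3 - 10*(-4) = 3 - 1*(-40) = 3 + 40 = 43)
c(o) = -86*o
I*c(N) = 43*(-86*28) = 43*(-2408) = -103544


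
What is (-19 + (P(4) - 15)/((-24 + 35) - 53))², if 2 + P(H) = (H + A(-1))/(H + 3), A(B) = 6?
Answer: 29997529/86436 ≈ 347.05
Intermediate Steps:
P(H) = -2 + (6 + H)/(3 + H) (P(H) = -2 + (H + 6)/(H + 3) = -2 + (6 + H)/(3 + H))
(-19 + (P(4) - 15)/((-24 + 35) - 53))² = (-19 + (-1*4/(3 + 4) - 15)/((-24 + 35) - 53))² = (-19 + (-1*4/7 - 15)/(11 - 53))² = (-19 + (-1*4*⅐ - 15)/(-42))² = (-19 + (-4/7 - 15)*(-1/42))² = (-19 - 109/7*(-1/42))² = (-19 + 109/294)² = (-5477/294)² = 29997529/86436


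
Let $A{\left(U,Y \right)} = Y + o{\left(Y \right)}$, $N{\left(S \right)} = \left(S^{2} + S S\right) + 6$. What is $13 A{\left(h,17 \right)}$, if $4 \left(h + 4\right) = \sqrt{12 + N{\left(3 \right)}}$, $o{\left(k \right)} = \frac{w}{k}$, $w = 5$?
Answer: $\frac{3822}{17} \approx 224.82$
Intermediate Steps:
$N{\left(S \right)} = 6 + 2 S^{2}$ ($N{\left(S \right)} = \left(S^{2} + S^{2}\right) + 6 = 2 S^{2} + 6 = 6 + 2 S^{2}$)
$o{\left(k \right)} = \frac{5}{k}$
$h = - \frac{5}{2}$ ($h = -4 + \frac{\sqrt{12 + \left(6 + 2 \cdot 3^{2}\right)}}{4} = -4 + \frac{\sqrt{12 + \left(6 + 2 \cdot 9\right)}}{4} = -4 + \frac{\sqrt{12 + \left(6 + 18\right)}}{4} = -4 + \frac{\sqrt{12 + 24}}{4} = -4 + \frac{\sqrt{36}}{4} = -4 + \frac{1}{4} \cdot 6 = -4 + \frac{3}{2} = - \frac{5}{2} \approx -2.5$)
$A{\left(U,Y \right)} = Y + \frac{5}{Y}$
$13 A{\left(h,17 \right)} = 13 \left(17 + \frac{5}{17}\right) = 13 \cdot \frac{294}{17} = \frac{3822}{17}$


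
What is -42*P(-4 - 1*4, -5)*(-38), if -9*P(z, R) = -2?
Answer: 1064/3 ≈ 354.67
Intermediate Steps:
P(z, R) = 2/9 (P(z, R) = -⅑*(-2) = 2/9)
-42*P(-4 - 1*4, -5)*(-38) = -42*2/9*(-38) = -28/3*(-38) = 1064/3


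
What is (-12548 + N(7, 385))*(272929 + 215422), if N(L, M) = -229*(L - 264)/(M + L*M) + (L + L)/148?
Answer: -697258640022389/113960 ≈ -6.1184e+9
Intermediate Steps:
N(L, M) = L/74 - 229*(-264 + L)/(M + L*M) (N(L, M) = -229*(-264 + L)/(M + L*M) + (2*L)*(1/148) = -229*(-264 + L)/(M + L*M) + L/74 = L/74 - 229*(-264 + L)/(M + L*M))
(-12548 + N(7, 385))*(272929 + 215422) = (-12548 + (1/74)*(4473744 - 16946*7 + 7*385 + 385*7**2)/(385*(1 + 7)))*(272929 + 215422) = (-12548 + (1/74)*(1/385)*(4473744 - 118622 + 2695 + 385*49)/8)*488351 = (-12548 + (1/74)*(1/385)*(1/8)*(4473744 - 118622 + 2695 + 18865))*488351 = (-12548 + (1/74)*(1/385)*(1/8)*4376682)*488351 = (-12548 + 2188341/113960)*488351 = -1427781739/113960*488351 = -697258640022389/113960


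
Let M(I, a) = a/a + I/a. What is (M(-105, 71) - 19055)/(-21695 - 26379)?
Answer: 1352939/3413254 ≈ 0.39638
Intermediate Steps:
M(I, a) = 1 + I/a
(M(-105, 71) - 19055)/(-21695 - 26379) = ((-105 + 71)/71 - 19055)/(-21695 - 26379) = ((1/71)*(-34) - 19055)/(-48074) = (-34/71 - 19055)*(-1/48074) = -1352939/71*(-1/48074) = 1352939/3413254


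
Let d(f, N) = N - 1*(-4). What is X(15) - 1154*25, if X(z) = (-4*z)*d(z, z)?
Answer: -29990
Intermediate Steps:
d(f, N) = 4 + N (d(f, N) = N + 4 = 4 + N)
X(z) = -4*z*(4 + z) (X(z) = (-4*z)*(4 + z) = -4*z*(4 + z))
X(15) - 1154*25 = -4*15*(4 + 15) - 1154*25 = -4*15*19 - 28850 = -1140 - 28850 = -29990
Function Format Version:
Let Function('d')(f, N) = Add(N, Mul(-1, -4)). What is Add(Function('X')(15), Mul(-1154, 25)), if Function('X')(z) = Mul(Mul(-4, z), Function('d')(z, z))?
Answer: -29990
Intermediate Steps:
Function('d')(f, N) = Add(4, N) (Function('d')(f, N) = Add(N, 4) = Add(4, N))
Function('X')(z) = Mul(-4, z, Add(4, z)) (Function('X')(z) = Mul(Mul(-4, z), Add(4, z)) = Mul(-4, z, Add(4, z)))
Add(Function('X')(15), Mul(-1154, 25)) = Add(Mul(-4, 15, Add(4, 15)), Mul(-1154, 25)) = Add(Mul(-4, 15, 19), -28850) = Add(-1140, -28850) = -29990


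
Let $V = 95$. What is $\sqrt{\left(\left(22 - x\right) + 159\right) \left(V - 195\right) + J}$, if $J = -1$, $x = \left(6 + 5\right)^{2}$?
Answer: $i \sqrt{6001} \approx 77.466 i$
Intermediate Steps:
$x = 121$ ($x = 11^{2} = 121$)
$\sqrt{\left(\left(22 - x\right) + 159\right) \left(V - 195\right) + J} = \sqrt{\left(\left(22 - 121\right) + 159\right) \left(95 - 195\right) - 1} = \sqrt{\left(\left(22 - 121\right) + 159\right) \left(-100\right) - 1} = \sqrt{\left(-99 + 159\right) \left(-100\right) - 1} = \sqrt{60 \left(-100\right) - 1} = \sqrt{-6000 - 1} = \sqrt{-6001} = i \sqrt{6001}$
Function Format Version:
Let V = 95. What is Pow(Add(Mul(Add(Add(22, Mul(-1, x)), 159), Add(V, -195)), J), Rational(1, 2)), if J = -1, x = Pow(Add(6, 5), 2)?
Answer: Mul(I, Pow(6001, Rational(1, 2))) ≈ Mul(77.466, I)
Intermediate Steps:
x = 121 (x = Pow(11, 2) = 121)
Pow(Add(Mul(Add(Add(22, Mul(-1, x)), 159), Add(V, -195)), J), Rational(1, 2)) = Pow(Add(Mul(Add(Add(22, Mul(-1, 121)), 159), Add(95, -195)), -1), Rational(1, 2)) = Pow(Add(Mul(Add(Add(22, -121), 159), -100), -1), Rational(1, 2)) = Pow(Add(Mul(Add(-99, 159), -100), -1), Rational(1, 2)) = Pow(Add(Mul(60, -100), -1), Rational(1, 2)) = Pow(Add(-6000, -1), Rational(1, 2)) = Pow(-6001, Rational(1, 2)) = Mul(I, Pow(6001, Rational(1, 2)))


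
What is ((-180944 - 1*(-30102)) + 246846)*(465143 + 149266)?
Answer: 58985721636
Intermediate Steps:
((-180944 - 1*(-30102)) + 246846)*(465143 + 149266) = ((-180944 + 30102) + 246846)*614409 = (-150842 + 246846)*614409 = 96004*614409 = 58985721636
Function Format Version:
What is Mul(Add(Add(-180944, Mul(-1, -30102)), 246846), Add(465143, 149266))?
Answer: 58985721636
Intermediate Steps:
Mul(Add(Add(-180944, Mul(-1, -30102)), 246846), Add(465143, 149266)) = Mul(Add(Add(-180944, 30102), 246846), 614409) = Mul(Add(-150842, 246846), 614409) = Mul(96004, 614409) = 58985721636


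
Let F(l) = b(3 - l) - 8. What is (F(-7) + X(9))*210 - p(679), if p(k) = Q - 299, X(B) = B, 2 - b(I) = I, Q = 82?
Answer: -1253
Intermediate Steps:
b(I) = 2 - I
F(l) = -9 + l (F(l) = (2 - (3 - l)) - 8 = (2 + (-3 + l)) - 8 = (-1 + l) - 8 = -9 + l)
p(k) = -217 (p(k) = 82 - 299 = -217)
(F(-7) + X(9))*210 - p(679) = ((-9 - 7) + 9)*210 - 1*(-217) = (-16 + 9)*210 + 217 = -7*210 + 217 = -1470 + 217 = -1253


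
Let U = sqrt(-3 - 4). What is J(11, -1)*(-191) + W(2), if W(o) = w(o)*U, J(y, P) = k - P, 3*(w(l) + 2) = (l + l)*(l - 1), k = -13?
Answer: 2292 - 2*I*sqrt(7)/3 ≈ 2292.0 - 1.7638*I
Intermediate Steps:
U = I*sqrt(7) (U = sqrt(-7) = I*sqrt(7) ≈ 2.6458*I)
w(l) = -2 + 2*l*(-1 + l)/3 (w(l) = -2 + ((l + l)*(l - 1))/3 = -2 + ((2*l)*(-1 + l))/3 = -2 + (2*l*(-1 + l))/3 = -2 + 2*l*(-1 + l)/3)
J(y, P) = -13 - P
W(o) = I*sqrt(7)*(-2 - 2*o/3 + 2*o**2/3) (W(o) = (-2 - 2*o/3 + 2*o**2/3)*(I*sqrt(7)) = I*sqrt(7)*(-2 - 2*o/3 + 2*o**2/3))
J(11, -1)*(-191) + W(2) = (-13 - 1*(-1))*(-191) + 2*I*sqrt(7)*(-3 + 2**2 - 1*2)/3 = (-13 + 1)*(-191) + 2*I*sqrt(7)*(-3 + 4 - 2)/3 = -12*(-191) + (2/3)*I*sqrt(7)*(-1) = 2292 - 2*I*sqrt(7)/3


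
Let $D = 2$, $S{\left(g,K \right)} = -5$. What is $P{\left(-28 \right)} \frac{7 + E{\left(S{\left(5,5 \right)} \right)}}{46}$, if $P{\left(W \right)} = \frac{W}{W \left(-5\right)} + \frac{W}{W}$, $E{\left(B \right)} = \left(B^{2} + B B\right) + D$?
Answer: $\frac{118}{115} \approx 1.0261$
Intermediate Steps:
$E{\left(B \right)} = 2 + 2 B^{2}$ ($E{\left(B \right)} = \left(B^{2} + B B\right) + 2 = \left(B^{2} + B^{2}\right) + 2 = 2 B^{2} + 2 = 2 + 2 B^{2}$)
$P{\left(W \right)} = \frac{4}{5}$ ($P{\left(W \right)} = \frac{W}{\left(-5\right) W} + 1 = W \left(- \frac{1}{5 W}\right) + 1 = - \frac{1}{5} + 1 = \frac{4}{5}$)
$P{\left(-28 \right)} \frac{7 + E{\left(S{\left(5,5 \right)} \right)}}{46} = \frac{4 \frac{7 + \left(2 + 2 \left(-5\right)^{2}\right)}{46}}{5} = \frac{4 \left(7 + \left(2 + 2 \cdot 25\right)\right) \frac{1}{46}}{5} = \frac{4 \left(7 + \left(2 + 50\right)\right) \frac{1}{46}}{5} = \frac{4 \left(7 + 52\right) \frac{1}{46}}{5} = \frac{4 \cdot 59 \cdot \frac{1}{46}}{5} = \frac{4}{5} \cdot \frac{59}{46} = \frac{118}{115}$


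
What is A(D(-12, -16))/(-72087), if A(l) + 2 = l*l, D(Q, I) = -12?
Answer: -142/72087 ≈ -0.0019698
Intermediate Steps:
A(l) = -2 + l² (A(l) = -2 + l*l = -2 + l²)
A(D(-12, -16))/(-72087) = (-2 + (-12)²)/(-72087) = (-2 + 144)*(-1/72087) = 142*(-1/72087) = -142/72087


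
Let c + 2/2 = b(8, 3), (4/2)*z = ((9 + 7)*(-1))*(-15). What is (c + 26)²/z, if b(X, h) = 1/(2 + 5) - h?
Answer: 4805/1176 ≈ 4.0859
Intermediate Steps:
b(X, h) = ⅐ - h (b(X, h) = 1/7 - h = ⅐ - h)
z = 120 (z = (((9 + 7)*(-1))*(-15))/2 = ((16*(-1))*(-15))/2 = (-16*(-15))/2 = (½)*240 = 120)
c = -27/7 (c = -1 + (⅐ - 1*3) = -1 + (⅐ - 3) = -1 - 20/7 = -27/7 ≈ -3.8571)
(c + 26)²/z = (-27/7 + 26)²/120 = (155/7)²*(1/120) = (24025/49)*(1/120) = 4805/1176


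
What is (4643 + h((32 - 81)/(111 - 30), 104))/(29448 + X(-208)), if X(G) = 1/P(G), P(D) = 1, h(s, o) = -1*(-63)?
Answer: 4706/29449 ≈ 0.15980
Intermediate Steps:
h(s, o) = 63
X(G) = 1 (X(G) = 1/1 = 1)
(4643 + h((32 - 81)/(111 - 30), 104))/(29448 + X(-208)) = (4643 + 63)/(29448 + 1) = 4706/29449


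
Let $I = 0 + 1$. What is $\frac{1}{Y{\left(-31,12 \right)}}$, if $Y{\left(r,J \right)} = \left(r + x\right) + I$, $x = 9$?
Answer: $- \frac{1}{21} \approx -0.047619$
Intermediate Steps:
$I = 1$
$Y{\left(r,J \right)} = 10 + r$ ($Y{\left(r,J \right)} = \left(r + 9\right) + 1 = \left(9 + r\right) + 1 = 10 + r$)
$\frac{1}{Y{\left(-31,12 \right)}} = \frac{1}{10 - 31} = \frac{1}{-21} = - \frac{1}{21}$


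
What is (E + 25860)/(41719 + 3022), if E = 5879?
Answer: 31739/44741 ≈ 0.70939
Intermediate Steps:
(E + 25860)/(41719 + 3022) = (5879 + 25860)/(41719 + 3022) = 31739/44741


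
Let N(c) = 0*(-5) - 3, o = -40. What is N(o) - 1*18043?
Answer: -18046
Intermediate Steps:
N(c) = -3 (N(c) = 0 - 3 = -3)
N(o) - 1*18043 = -3 - 1*18043 = -3 - 18043 = -18046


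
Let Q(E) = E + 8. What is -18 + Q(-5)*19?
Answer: 39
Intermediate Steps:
Q(E) = 8 + E
-18 + Q(-5)*19 = -18 + (8 - 5)*19 = -18 + 3*19 = -18 + 57 = 39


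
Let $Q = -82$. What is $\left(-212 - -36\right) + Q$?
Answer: $-258$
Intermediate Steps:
$\left(-212 - -36\right) + Q = \left(-212 - -36\right) - 82 = \left(-212 + \left(-84 + 120\right)\right) - 82 = \left(-212 + 36\right) - 82 = -176 - 82 = -258$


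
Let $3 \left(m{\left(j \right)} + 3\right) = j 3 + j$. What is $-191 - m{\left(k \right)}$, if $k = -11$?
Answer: $- \frac{520}{3} \approx -173.33$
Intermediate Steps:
$m{\left(j \right)} = -3 + \frac{4 j}{3}$ ($m{\left(j \right)} = -3 + \frac{j 3 + j}{3} = -3 + \frac{3 j + j}{3} = -3 + \frac{4 j}{3}$)
$-191 - m{\left(k \right)} = -191 - \left(-3 + \frac{4}{3} \left(-11\right)\right) = -191 - \left(-3 - \frac{44}{3}\right) = -191 - - \frac{53}{3} = -191 + \frac{53}{3} = - \frac{520}{3}$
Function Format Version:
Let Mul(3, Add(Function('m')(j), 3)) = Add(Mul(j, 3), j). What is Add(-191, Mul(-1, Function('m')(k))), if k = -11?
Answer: Rational(-520, 3) ≈ -173.33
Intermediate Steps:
Function('m')(j) = Add(-3, Mul(Rational(4, 3), j)) (Function('m')(j) = Add(-3, Mul(Rational(1, 3), Add(Mul(j, 3), j))) = Add(-3, Mul(Rational(1, 3), Add(Mul(3, j), j))) = Add(-3, Mul(Rational(1, 3), Mul(4, j))) = Add(-3, Mul(Rational(4, 3), j)))
Add(-191, Mul(-1, Function('m')(k))) = Add(-191, Mul(-1, Add(-3, Mul(Rational(4, 3), -11)))) = Add(-191, Mul(-1, Add(-3, Rational(-44, 3)))) = Add(-191, Mul(-1, Rational(-53, 3))) = Add(-191, Rational(53, 3)) = Rational(-520, 3)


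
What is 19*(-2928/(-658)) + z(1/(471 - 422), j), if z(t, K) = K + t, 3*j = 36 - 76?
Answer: 492157/6909 ≈ 71.234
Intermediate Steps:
j = -40/3 (j = (36 - 76)/3 = (⅓)*(-40) = -40/3 ≈ -13.333)
19*(-2928/(-658)) + z(1/(471 - 422), j) = 19*(-2928/(-658)) + (-40/3 + 1/(471 - 422)) = 19*(-2928*(-1/658)) + (-40/3 + 1/49) = 19*(1464/329) + (-40/3 + 1/49) = 27816/329 - 1957/147 = 492157/6909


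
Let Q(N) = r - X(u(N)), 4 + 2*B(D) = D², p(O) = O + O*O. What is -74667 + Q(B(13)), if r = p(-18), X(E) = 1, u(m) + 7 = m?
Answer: -74362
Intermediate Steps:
u(m) = -7 + m
p(O) = O + O²
r = 306 (r = -18*(1 - 18) = -18*(-17) = 306)
B(D) = -2 + D²/2
Q(N) = 305 (Q(N) = 306 - 1*1 = 306 - 1 = 305)
-74667 + Q(B(13)) = -74667 + 305 = -74362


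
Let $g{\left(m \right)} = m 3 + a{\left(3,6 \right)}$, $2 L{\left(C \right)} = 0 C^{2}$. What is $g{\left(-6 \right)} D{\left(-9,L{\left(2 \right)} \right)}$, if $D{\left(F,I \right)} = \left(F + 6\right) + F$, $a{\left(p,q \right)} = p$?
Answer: $180$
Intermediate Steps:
$L{\left(C \right)} = 0$ ($L{\left(C \right)} = \frac{0 C^{2}}{2} = \frac{1}{2} \cdot 0 = 0$)
$D{\left(F,I \right)} = 6 + 2 F$ ($D{\left(F,I \right)} = \left(6 + F\right) + F = 6 + 2 F$)
$g{\left(m \right)} = 3 + 3 m$ ($g{\left(m \right)} = m 3 + 3 = 3 m + 3 = 3 + 3 m$)
$g{\left(-6 \right)} D{\left(-9,L{\left(2 \right)} \right)} = \left(3 + 3 \left(-6\right)\right) \left(6 + 2 \left(-9\right)\right) = \left(3 - 18\right) \left(6 - 18\right) = \left(-15\right) \left(-12\right) = 180$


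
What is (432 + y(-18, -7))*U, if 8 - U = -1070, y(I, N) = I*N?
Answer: 601524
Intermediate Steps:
U = 1078 (U = 8 - 1*(-1070) = 8 + 1070 = 1078)
(432 + y(-18, -7))*U = (432 - 18*(-7))*1078 = (432 + 126)*1078 = 558*1078 = 601524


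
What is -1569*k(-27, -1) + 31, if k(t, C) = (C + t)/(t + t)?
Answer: -7043/9 ≈ -782.56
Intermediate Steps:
k(t, C) = (C + t)/(2*t) (k(t, C) = (C + t)/((2*t)) = (C + t)*(1/(2*t)) = (C + t)/(2*t))
-1569*k(-27, -1) + 31 = -1569*(-1 - 27)/(2*(-27)) + 31 = -1569*(-1)*(-28)/(2*27) + 31 = -1569*14/27 + 31 = -7322/9 + 31 = -7043/9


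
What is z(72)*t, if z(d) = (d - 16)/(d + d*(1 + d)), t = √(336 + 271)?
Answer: 7*√607/666 ≈ 0.25895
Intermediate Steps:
t = √607 ≈ 24.637
z(d) = (-16 + d)/(d + d*(1 + d))
z(72)*t = ((-16 + 72)/(72*(2 + 72)))*√607 = ((1/72)*56/74)*√607 = ((1/72)*(1/74)*56)*√607 = 7*√607/666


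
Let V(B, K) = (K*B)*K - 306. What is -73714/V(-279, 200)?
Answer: 36857/5580153 ≈ 0.0066050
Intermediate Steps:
V(B, K) = -306 + B*K² (V(B, K) = (B*K)*K - 306 = B*K² - 306 = -306 + B*K²)
-73714/V(-279, 200) = -73714/(-306 - 279*200²) = -73714/(-306 - 279*40000) = -73714/(-306 - 11160000) = -73714/(-11160306) = -73714*(-1/11160306) = 36857/5580153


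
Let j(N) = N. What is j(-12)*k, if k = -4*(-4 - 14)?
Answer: -864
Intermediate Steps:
k = 72 (k = -4*(-18) = 72)
j(-12)*k = -12*72 = -864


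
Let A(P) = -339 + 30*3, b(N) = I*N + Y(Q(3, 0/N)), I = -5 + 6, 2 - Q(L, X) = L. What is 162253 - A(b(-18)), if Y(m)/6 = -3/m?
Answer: 162502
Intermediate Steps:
Q(L, X) = 2 - L
Y(m) = -18/m (Y(m) = 6*(-3/m) = -18/m)
I = 1
b(N) = 18 + N (b(N) = 1*N - 18/(2 - 1*3) = N - 18/(2 - 3) = N - 18/(-1) = N - 18*(-1) = N + 18 = 18 + N)
A(P) = -249 (A(P) = -339 + 90 = -249)
162253 - A(b(-18)) = 162253 - 1*(-249) = 162253 + 249 = 162502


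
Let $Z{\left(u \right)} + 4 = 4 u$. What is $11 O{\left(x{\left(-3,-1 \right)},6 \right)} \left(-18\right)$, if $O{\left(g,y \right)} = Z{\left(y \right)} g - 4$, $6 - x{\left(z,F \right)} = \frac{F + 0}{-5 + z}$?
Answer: $-22473$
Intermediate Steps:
$Z{\left(u \right)} = -4 + 4 u$
$x{\left(z,F \right)} = 6 - \frac{F}{-5 + z}$ ($x{\left(z,F \right)} = 6 - \frac{F + 0}{-5 + z} = 6 - \frac{F}{-5 + z}$)
$O{\left(g,y \right)} = -4 + g \left(-4 + 4 y\right)$ ($O{\left(g,y \right)} = \left(-4 + 4 y\right) g - 4 = g \left(-4 + 4 y\right) - 4 = -4 + g \left(-4 + 4 y\right)$)
$11 O{\left(x{\left(-3,-1 \right)},6 \right)} \left(-18\right) = 11 \left(-4 + 4 \frac{-30 - -1 + 6 \left(-3\right)}{-5 - 3} \left(-1 + 6\right)\right) \left(-18\right) = 11 \left(-4 + 4 \frac{-30 + 1 - 18}{-8} \cdot 5\right) \left(-18\right) = 11 \left(-4 + 4 \left(\left(- \frac{1}{8}\right) \left(-47\right)\right) 5\right) \left(-18\right) = 11 \left(-4 + 4 \cdot \frac{47}{8} \cdot 5\right) \left(-18\right) = 11 \left(-4 + \frac{235}{2}\right) \left(-18\right) = 11 \cdot \frac{227}{2} \left(-18\right) = \frac{2497}{2} \left(-18\right) = -22473$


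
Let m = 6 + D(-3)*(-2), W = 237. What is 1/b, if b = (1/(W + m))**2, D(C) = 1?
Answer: 58081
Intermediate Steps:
m = 4 (m = 6 + 1*(-2) = 6 - 2 = 4)
b = 1/58081 (b = (1/(237 + 4))**2 = (1/241)**2 = 1/58081 ≈ 1.7217e-5)
1/b = 1/(1/58081) = 58081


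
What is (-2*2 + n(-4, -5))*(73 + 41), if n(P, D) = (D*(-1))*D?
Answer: -3306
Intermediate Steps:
n(P, D) = -D**2 (n(P, D) = (-D)*D = -D**2)
(-2*2 + n(-4, -5))*(73 + 41) = (-2*2 - 1*(-5)**2)*(73 + 41) = (-4 - 1*25)*114 = (-4 - 25)*114 = -29*114 = -3306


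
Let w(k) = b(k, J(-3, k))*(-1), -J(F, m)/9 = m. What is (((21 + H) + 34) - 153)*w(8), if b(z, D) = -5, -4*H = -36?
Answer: -445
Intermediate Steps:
H = 9 (H = -¼*(-36) = 9)
J(F, m) = -9*m
w(k) = 5 (w(k) = -5*(-1) = 5)
(((21 + H) + 34) - 153)*w(8) = (((21 + 9) + 34) - 153)*5 = ((30 + 34) - 153)*5 = (64 - 153)*5 = -89*5 = -445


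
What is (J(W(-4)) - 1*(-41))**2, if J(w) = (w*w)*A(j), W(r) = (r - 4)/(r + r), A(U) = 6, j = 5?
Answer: 2209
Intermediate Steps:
W(r) = (-4 + r)/(2*r) (W(r) = (-4 + r)/((2*r)) = (-4 + r)*(1/(2*r)) = (-4 + r)/(2*r))
J(w) = 6*w**2 (J(w) = (w*w)*6 = w**2*6 = 6*w**2)
(J(W(-4)) - 1*(-41))**2 = (6*((1/2)*(-4 - 4)/(-4))**2 - 1*(-41))**2 = (6*((1/2)*(-1/4)*(-8))**2 + 41)**2 = (6*1**2 + 41)**2 = (6*1 + 41)**2 = (6 + 41)**2 = 47**2 = 2209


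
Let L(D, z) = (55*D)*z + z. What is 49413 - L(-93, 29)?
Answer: 197719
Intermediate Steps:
L(D, z) = z + 55*D*z (L(D, z) = 55*D*z + z = z + 55*D*z)
49413 - L(-93, 29) = 49413 - 29*(1 + 55*(-93)) = 49413 - 29*(1 - 5115) = 49413 - 29*(-5114) = 49413 - 1*(-148306) = 49413 + 148306 = 197719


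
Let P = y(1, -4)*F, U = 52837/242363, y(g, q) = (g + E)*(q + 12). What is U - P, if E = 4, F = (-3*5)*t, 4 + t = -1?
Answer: -727036163/242363 ≈ -2999.8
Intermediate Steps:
t = -5 (t = -4 - 1 = -5)
F = 75 (F = -3*5*(-5) = -15*(-5) = 75)
y(g, q) = (4 + g)*(12 + q) (y(g, q) = (g + 4)*(q + 12) = (4 + g)*(12 + q))
U = 52837/242363 (U = 52837*(1/242363) = 52837/242363 ≈ 0.21801)
P = 3000 (P = (48 + 4*(-4) + 12*1 + 1*(-4))*75 = (48 - 16 + 12 - 4)*75 = 40*75 = 3000)
U - P = 52837/242363 - 1*3000 = 52837/242363 - 3000 = -727036163/242363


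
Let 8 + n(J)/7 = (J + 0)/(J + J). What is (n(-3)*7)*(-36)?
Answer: 13230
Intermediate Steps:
n(J) = -105/2 (n(J) = -56 + 7*((J + 0)/(J + J)) = -56 + 7*(J/((2*J))) = -56 + 7*(J*(1/(2*J))) = -56 + 7*(½) = -56 + 7/2 = -105/2)
(n(-3)*7)*(-36) = -105/2*7*(-36) = -735/2*(-36) = 13230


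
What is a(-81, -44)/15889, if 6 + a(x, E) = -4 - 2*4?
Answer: -18/15889 ≈ -0.0011329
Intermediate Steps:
a(x, E) = -18 (a(x, E) = -6 + (-4 - 2*4) = -6 + (-4 - 8) = -6 - 12 = -18)
a(-81, -44)/15889 = -18/15889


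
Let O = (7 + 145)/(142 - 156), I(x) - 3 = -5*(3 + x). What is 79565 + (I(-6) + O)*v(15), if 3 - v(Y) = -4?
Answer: 79615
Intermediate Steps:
I(x) = -12 - 5*x (I(x) = 3 - 5*(3 + x) = 3 + (-15 - 5*x) = -12 - 5*x)
v(Y) = 7 (v(Y) = 3 - 1*(-4) = 3 + 4 = 7)
O = -76/7 (O = 152/(-14) = 152*(-1/14) = -76/7 ≈ -10.857)
79565 + (I(-6) + O)*v(15) = 79565 + ((-12 - 5*(-6)) - 76/7)*7 = 79565 + ((-12 + 30) - 76/7)*7 = 79565 + (18 - 76/7)*7 = 79565 + (50/7)*7 = 79565 + 50 = 79615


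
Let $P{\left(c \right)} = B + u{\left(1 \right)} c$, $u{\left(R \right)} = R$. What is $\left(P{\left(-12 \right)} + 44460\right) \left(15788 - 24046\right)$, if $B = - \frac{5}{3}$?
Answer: $- \frac{1101113462}{3} \approx -3.6704 \cdot 10^{8}$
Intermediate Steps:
$B = - \frac{5}{3}$ ($B = \left(-5\right) \frac{1}{3} = - \frac{5}{3} \approx -1.6667$)
$P{\left(c \right)} = - \frac{5}{3} + c$ ($P{\left(c \right)} = - \frac{5}{3} + 1 c = - \frac{5}{3} + c$)
$\left(P{\left(-12 \right)} + 44460\right) \left(15788 - 24046\right) = \left(\left(- \frac{5}{3} - 12\right) + 44460\right) \left(15788 - 24046\right) = \left(- \frac{41}{3} + 44460\right) \left(-8258\right) = \frac{133339}{3} \left(-8258\right) = - \frac{1101113462}{3}$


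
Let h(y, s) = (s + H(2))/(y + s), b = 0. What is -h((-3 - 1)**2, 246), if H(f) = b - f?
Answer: -122/131 ≈ -0.93130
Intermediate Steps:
H(f) = -f (H(f) = 0 - f = -f)
h(y, s) = (-2 + s)/(s + y) (h(y, s) = (s - 1*2)/(y + s) = (s - 2)/(s + y) = (-2 + s)/(s + y))
-h((-3 - 1)**2, 246) = -(-2 + 246)/(246 + (-3 - 1)**2) = -244/(246 + (-4)**2) = -244/(246 + 16) = -244/262 = -1*122/131 = -122/131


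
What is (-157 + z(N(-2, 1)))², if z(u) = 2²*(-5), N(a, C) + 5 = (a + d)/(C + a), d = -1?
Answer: 31329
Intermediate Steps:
N(a, C) = -5 + (-1 + a)/(C + a) (N(a, C) = -5 + (a - 1)/(C + a) = -5 + (-1 + a)/(C + a))
z(u) = -20 (z(u) = 4*(-5) = -20)
(-157 + z(N(-2, 1)))² = (-157 - 20)² = (-177)² = 31329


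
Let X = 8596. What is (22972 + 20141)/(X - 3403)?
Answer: 14371/1731 ≈ 8.3021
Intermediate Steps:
(22972 + 20141)/(X - 3403) = (22972 + 20141)/(8596 - 3403) = 43113/5193 = 43113*(1/5193) = 14371/1731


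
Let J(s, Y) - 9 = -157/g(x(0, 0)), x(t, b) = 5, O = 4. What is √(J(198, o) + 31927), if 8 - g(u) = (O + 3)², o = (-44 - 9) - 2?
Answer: √53690853/41 ≈ 178.72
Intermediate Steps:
o = -55 (o = -53 - 2 = -55)
g(u) = -41 (g(u) = 8 - (4 + 3)² = 8 - 1*7² = 8 - 1*49 = 8 - 49 = -41)
J(s, Y) = 526/41 (J(s, Y) = 9 - 157/(-41) = 9 - 157*(-1/41) = 9 + 157/41 = 526/41)
√(J(198, o) + 31927) = √(526/41 + 31927) = √(1309533/41) = √53690853/41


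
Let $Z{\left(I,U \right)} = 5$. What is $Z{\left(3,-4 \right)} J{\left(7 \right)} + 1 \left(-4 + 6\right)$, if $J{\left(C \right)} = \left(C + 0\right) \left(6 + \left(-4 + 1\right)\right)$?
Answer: $107$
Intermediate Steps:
$J{\left(C \right)} = 3 C$ ($J{\left(C \right)} = C \left(6 - 3\right) = C 3 = 3 C$)
$Z{\left(3,-4 \right)} J{\left(7 \right)} + 1 \left(-4 + 6\right) = 5 \cdot 3 \cdot 7 + 1 \left(-4 + 6\right) = 5 \cdot 21 + 1 \cdot 2 = 105 + 2 = 107$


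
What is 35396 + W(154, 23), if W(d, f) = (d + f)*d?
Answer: 62654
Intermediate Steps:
W(d, f) = d*(d + f)
35396 + W(154, 23) = 35396 + 154*(154 + 23) = 35396 + 154*177 = 35396 + 27258 = 62654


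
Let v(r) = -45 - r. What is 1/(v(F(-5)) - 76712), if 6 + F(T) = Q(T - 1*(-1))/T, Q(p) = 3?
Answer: -5/383752 ≈ -1.3029e-5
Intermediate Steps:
F(T) = -6 + 3/T
1/(v(F(-5)) - 76712) = 1/((-45 - (-6 + 3/(-5))) - 76712) = 1/((-45 - (-6 + 3*(-1/5))) - 76712) = 1/((-45 - (-6 - 3/5)) - 76712) = 1/((-45 - 1*(-33/5)) - 76712) = 1/((-45 + 33/5) - 76712) = 1/(-192/5 - 76712) = 1/(-383752/5) = -5/383752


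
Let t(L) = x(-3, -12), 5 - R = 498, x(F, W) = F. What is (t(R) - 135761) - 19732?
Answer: -155496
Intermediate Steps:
R = -493 (R = 5 - 1*498 = 5 - 498 = -493)
t(L) = -3
(t(R) - 135761) - 19732 = (-3 - 135761) - 19732 = -135764 - 19732 = -155496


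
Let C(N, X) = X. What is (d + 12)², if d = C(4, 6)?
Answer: 324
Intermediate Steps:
d = 6
(d + 12)² = (6 + 12)² = 18² = 324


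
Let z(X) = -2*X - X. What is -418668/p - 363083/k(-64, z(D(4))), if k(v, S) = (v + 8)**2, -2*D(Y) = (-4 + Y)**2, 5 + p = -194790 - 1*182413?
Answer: -807409937/7041216 ≈ -114.67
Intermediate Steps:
p = -377208 (p = -5 + (-194790 - 1*182413) = -5 + (-194790 - 182413) = -5 - 377203 = -377208)
D(Y) = -(-4 + Y)**2/2
z(X) = -3*X
k(v, S) = (8 + v)**2
-418668/p - 363083/k(-64, z(D(4))) = -418668/(-377208) - 363083/(8 - 64)**2 = -418668*(-1/377208) - 363083/((-56)**2) = 34889/31434 - 363083/3136 = 34889/31434 - 363083*1/3136 = 34889/31434 - 51869/448 = -807409937/7041216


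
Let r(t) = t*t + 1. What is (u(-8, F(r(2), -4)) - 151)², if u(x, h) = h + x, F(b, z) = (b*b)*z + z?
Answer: 69169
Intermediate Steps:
r(t) = 1 + t² (r(t) = t² + 1 = 1 + t²)
F(b, z) = z + z*b² (F(b, z) = b²*z + z = z*b² + z = z + z*b²)
(u(-8, F(r(2), -4)) - 151)² = ((-4*(1 + (1 + 2²)²) - 8) - 151)² = ((-4*(1 + (1 + 4)²) - 8) - 151)² = ((-4*(1 + 5²) - 8) - 151)² = ((-4*(1 + 25) - 8) - 151)² = ((-4*26 - 8) - 151)² = ((-104 - 8) - 151)² = (-112 - 151)² = (-263)² = 69169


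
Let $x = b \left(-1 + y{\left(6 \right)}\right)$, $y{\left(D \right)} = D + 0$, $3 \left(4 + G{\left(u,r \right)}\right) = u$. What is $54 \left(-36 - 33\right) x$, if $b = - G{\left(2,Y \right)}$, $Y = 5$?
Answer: $-62100$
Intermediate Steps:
$G{\left(u,r \right)} = -4 + \frac{u}{3}$
$y{\left(D \right)} = D$
$b = \frac{10}{3}$ ($b = - (-4 + \frac{1}{3} \cdot 2) = - (-4 + \frac{2}{3}) = \left(-1\right) \left(- \frac{10}{3}\right) = \frac{10}{3} \approx 3.3333$)
$x = \frac{50}{3}$ ($x = \frac{10 \left(-1 + 6\right)}{3} = \frac{10}{3} \cdot 5 = \frac{50}{3} \approx 16.667$)
$54 \left(-36 - 33\right) x = 54 \left(-36 - 33\right) \frac{50}{3} = 54 \left(-69\right) \frac{50}{3} = \left(-3726\right) \frac{50}{3} = -62100$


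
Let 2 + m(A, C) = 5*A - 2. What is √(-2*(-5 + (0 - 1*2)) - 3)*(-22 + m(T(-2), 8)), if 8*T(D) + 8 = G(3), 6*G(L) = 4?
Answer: -367*√11/12 ≈ -101.43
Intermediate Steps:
G(L) = ⅔ (G(L) = (⅙)*4 = ⅔)
T(D) = -11/12 (T(D) = -1 + (⅛)*(⅔) = -1 + 1/12 = -11/12)
m(A, C) = -4 + 5*A (m(A, C) = -2 + (5*A - 2) = -2 + (-2 + 5*A) = -4 + 5*A)
√(-2*(-5 + (0 - 1*2)) - 3)*(-22 + m(T(-2), 8)) = √(-2*(-5 + (0 - 1*2)) - 3)*(-22 + (-4 + 5*(-11/12))) = √(-2*(-5 + (0 - 2)) - 3)*(-22 + (-4 - 55/12)) = √(-2*(-5 - 2) - 3)*(-22 - 103/12) = √(-2*(-7) - 3)*(-367/12) = √(14 - 3)*(-367/12) = √11*(-367/12) = -367*√11/12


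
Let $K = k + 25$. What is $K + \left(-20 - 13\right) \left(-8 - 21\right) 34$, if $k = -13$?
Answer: $32550$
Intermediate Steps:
$K = 12$ ($K = -13 + 25 = 12$)
$K + \left(-20 - 13\right) \left(-8 - 21\right) 34 = 12 + \left(-20 - 13\right) \left(-8 - 21\right) 34 = 12 + - 33 \left(-8 - 21\right) 34 = 12 + \left(-33\right) \left(-29\right) 34 = 12 + 957 \cdot 34 = 12 + 32538 = 32550$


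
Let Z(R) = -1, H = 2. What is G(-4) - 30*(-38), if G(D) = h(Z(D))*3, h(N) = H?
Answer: 1146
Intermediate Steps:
h(N) = 2
G(D) = 6 (G(D) = 2*3 = 6)
G(-4) - 30*(-38) = 6 - 30*(-38) = 6 + 1140 = 1146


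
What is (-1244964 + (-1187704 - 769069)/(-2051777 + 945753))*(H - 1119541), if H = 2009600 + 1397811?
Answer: -1575150571402358405/553012 ≈ -2.8483e+12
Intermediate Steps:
H = 3407411
(-1244964 + (-1187704 - 769069)/(-2051777 + 945753))*(H - 1119541) = (-1244964 + (-1187704 - 769069)/(-2051777 + 945753))*(3407411 - 1119541) = (-1244964 - 1956773/(-1106024))*2287870 = (-1244964 - 1956773*(-1/1106024))*2287870 = (-1244964 + 1956773/1106024)*2287870 = -1376958106363/1106024*2287870 = -1575150571402358405/553012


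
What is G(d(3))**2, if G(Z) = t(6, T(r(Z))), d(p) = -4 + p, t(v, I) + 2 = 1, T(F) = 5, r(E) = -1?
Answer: 1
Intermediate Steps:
t(v, I) = -1 (t(v, I) = -2 + 1 = -1)
G(Z) = -1
G(d(3))**2 = (-1)**2 = 1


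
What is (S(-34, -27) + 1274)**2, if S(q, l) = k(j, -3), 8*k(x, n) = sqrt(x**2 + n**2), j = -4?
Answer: 103978809/64 ≈ 1.6247e+6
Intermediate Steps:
k(x, n) = sqrt(n**2 + x**2)/8 (k(x, n) = sqrt(x**2 + n**2)/8 = sqrt(n**2 + x**2)/8)
S(q, l) = 5/8 (S(q, l) = sqrt((-3)**2 + (-4)**2)/8 = sqrt(9 + 16)/8 = sqrt(25)/8 = (1/8)*5 = 5/8)
(S(-34, -27) + 1274)**2 = (5/8 + 1274)**2 = (10197/8)**2 = 103978809/64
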